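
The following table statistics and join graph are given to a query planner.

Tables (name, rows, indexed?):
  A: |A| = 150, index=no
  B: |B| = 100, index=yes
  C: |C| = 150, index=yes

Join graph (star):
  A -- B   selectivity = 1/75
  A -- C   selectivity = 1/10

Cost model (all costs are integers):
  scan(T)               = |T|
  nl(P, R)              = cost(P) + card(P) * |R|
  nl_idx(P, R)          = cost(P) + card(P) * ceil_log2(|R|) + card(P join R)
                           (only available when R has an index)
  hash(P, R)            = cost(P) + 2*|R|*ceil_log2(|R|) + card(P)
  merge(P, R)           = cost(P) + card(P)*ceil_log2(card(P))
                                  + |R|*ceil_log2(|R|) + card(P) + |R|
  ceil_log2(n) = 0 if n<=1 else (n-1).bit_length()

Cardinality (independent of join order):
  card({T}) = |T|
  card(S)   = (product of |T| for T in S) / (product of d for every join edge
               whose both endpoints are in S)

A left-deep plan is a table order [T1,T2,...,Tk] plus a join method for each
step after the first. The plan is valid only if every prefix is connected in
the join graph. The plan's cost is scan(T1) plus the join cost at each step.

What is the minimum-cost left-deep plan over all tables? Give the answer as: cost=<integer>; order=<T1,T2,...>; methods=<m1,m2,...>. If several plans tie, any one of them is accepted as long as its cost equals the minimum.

Selinger DP (subsets sized 1..n):
  {A}: scan cost=150, card=150
  {B}: scan cost=100, card=100
  {C}: scan cost=150, card=150
  {AB}: card=200; try (B,nl_idx)→1400, (B,hash)→1700, (A,merge)→2250, (B,merge)→2300, (A,hash)→2600, (A,nl)→15100 …(+1); best=1400 via (B,nl_idx)
  {AC}: card=2250; try (C,hash)→2700, (A,hash)→2700, (C,merge)→2850, (A,merge)→2850, (C,nl_idx)→3600, (C,nl)→22650 …(+1); best=2700 via (C,hash)
  {ABC}: card=3000; try (C,hash)→4000, (C,merge)→4550, (C,nl_idx)→6000, (B,hash)→6350, (B,nl_idx)→21450, (C,nl)→31400 …(+2); best=4000 via (C,hash)

cost=4000; order=A,B,C; methods=nl_idx,hash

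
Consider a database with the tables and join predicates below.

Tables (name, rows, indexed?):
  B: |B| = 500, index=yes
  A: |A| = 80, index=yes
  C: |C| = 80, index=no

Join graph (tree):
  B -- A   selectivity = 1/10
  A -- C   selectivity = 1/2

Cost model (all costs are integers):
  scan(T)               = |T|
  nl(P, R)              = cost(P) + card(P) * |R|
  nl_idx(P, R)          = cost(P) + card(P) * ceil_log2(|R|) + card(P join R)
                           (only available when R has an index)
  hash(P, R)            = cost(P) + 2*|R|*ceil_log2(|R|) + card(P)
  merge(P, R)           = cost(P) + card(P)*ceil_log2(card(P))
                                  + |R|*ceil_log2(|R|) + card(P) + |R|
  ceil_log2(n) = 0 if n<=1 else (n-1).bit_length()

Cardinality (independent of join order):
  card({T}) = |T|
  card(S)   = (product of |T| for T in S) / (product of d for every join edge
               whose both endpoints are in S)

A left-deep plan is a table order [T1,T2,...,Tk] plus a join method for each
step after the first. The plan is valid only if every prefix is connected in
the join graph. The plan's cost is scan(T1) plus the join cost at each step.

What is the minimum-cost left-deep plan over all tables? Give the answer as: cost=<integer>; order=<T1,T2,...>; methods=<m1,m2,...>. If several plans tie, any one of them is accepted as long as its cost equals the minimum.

cost=7240; order=B,A,C; methods=hash,hash

Selinger DP (subsets sized 1..n):
  {B}: scan cost=500, card=500
  {A}: scan cost=80, card=80
  {C}: scan cost=80, card=80
  {AB}: card=4000; try (A,hash)→2120, (B,nl_idx)→4800, (B,merge)→5720, (A,merge)→6140, (A,nl_idx)→8000, (B,hash)→9160 …(+2); best=2120 via (A,hash)
  {AC}: card=3200; try (C,hash)→1280, (A,hash)→1280, (C,merge)→1360, (A,merge)→1360, (A,nl_idx)→3840, (C,nl)→6480 …(+1); best=1280 via (C,hash)
  {ABC}: card=160000; try (C,hash)→7240, (B,hash)→13480, (B,merge)→47880, (C,merge)→54760, (B,nl_idx)→190080, (C,nl)→322120 …(+1); best=7240 via (C,hash)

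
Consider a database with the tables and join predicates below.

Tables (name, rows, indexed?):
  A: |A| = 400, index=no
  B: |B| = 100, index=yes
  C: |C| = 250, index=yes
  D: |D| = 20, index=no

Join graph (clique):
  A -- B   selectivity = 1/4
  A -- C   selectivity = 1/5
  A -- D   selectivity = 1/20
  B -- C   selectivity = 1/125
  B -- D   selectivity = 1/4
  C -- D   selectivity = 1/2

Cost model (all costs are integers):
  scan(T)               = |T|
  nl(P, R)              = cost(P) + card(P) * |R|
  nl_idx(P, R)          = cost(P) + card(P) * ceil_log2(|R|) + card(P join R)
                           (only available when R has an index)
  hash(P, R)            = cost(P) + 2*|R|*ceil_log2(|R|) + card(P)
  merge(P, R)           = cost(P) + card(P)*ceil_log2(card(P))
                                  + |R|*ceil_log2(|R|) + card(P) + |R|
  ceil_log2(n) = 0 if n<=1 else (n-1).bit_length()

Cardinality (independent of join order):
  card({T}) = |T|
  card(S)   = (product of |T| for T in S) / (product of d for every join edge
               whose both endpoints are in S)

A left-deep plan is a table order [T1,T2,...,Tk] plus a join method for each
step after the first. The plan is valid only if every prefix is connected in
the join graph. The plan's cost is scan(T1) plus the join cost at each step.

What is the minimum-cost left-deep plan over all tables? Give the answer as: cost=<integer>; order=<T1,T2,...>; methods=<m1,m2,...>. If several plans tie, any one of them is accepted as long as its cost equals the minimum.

Selinger DP (subsets sized 1..n):
  {A}: scan cost=400, card=400
  {B}: scan cost=100, card=100
  {C}: scan cost=250, card=250
  {D}: scan cost=20, card=20
  {AB}: card=10000; try (B,hash)→2200, (A,merge)→4900, (B,merge)→5200, (A,hash)→7400, (B,nl_idx)→13200, (A,nl)→40100 …(+1); best=2200 via (B,hash)
  {AC}: card=20000; try (C,hash)→4800, (A,merge)→6500, (C,merge)→6650, (A,hash)→7700, (C,nl_idx)→23600, (A,nl)→100250 …(+1); best=4800 via (C,hash)
  {AD}: card=400; try (D,hash)→1000, (A,merge)→4140, (D,merge)→4520, (A,hash)→7240, (A,nl)→8020, (D,nl)→8400; best=1000 via (D,hash)
  {BC}: card=200; try (C,nl_idx)→1100, (B,hash)→1900, (B,nl_idx)→2200, (C,merge)→3150, (B,merge)→3300, (C,hash)→4200 …(+2); best=1100 via (C,nl_idx)
  {BD}: card=500; try (D,hash)→400, (B,nl_idx)→660, (B,merge)→940, (D,merge)→1020, (B,hash)→1440, (B,nl)→2020 …(+1); best=400 via (D,hash)
  {CD}: card=2500; try (D,hash)→700, (C,merge)→2390, (D,merge)→2620, (C,nl_idx)→2680, (C,hash)→4040, (C,nl)→5020 …(+1); best=700 via (D,hash)
  {ABC}: card=4000; try (A,merge)→6900, (A,hash)→8500, (C,hash)→16200, (B,hash)→26200, (A,nl)→81100, (C,nl_idx)→86200 …(+5); best=6900 via (A,merge)
  {ABD}: card=2500; try (B,hash)→2800, (B,merge)→5800, (B,nl_idx)→6300, (A,hash)→8100, (A,merge)→9400, (D,hash)→12400 …(+4); best=2800 via (B,hash)
  {ACD}: card=10000; try (C,hash)→5400, (C,merge)→7250, (A,hash)→10400, (C,nl_idx)→14200, (D,hash)→25000, (A,merge)→37200 …(+4); best=5400 via (C,hash)
  {BCD}: card=500; try (D,hash)→1500, (D,merge)→3020, (B,hash)→4600, (C,hash)→4900, (C,nl_idx)→4900, (D,nl)→5100 …(+5); best=1500 via (D,hash)
  {ABCD}: card=500; try (A,hash)→9200, (C,hash)→9300, (A,merge)→10500, (D,hash)→11100, (B,hash)→16800, (C,nl_idx)→23300 …(+8); best=9200 via (A,hash)

cost=9200; order=B,C,D,A; methods=nl_idx,hash,hash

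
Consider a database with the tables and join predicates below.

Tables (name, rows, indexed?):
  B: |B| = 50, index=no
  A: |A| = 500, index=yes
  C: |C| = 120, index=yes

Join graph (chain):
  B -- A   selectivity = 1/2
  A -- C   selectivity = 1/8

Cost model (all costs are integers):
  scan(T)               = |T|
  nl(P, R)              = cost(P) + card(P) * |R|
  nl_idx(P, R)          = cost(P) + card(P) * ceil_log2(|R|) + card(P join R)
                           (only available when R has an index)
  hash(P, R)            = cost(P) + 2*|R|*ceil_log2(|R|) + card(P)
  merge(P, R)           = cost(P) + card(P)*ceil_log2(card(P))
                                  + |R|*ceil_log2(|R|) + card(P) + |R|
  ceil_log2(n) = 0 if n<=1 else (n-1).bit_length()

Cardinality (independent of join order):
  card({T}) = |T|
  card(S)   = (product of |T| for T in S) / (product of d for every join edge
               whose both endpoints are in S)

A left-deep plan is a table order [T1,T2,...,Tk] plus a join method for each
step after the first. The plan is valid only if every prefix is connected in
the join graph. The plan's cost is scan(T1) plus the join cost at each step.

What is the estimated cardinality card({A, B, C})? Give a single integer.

187500

Tables in S: A(500), B(50), C(120)
Edges inside S: B-A(d=2), A-C(d=8)
numerator = 500 * 50 * 120 = 3000000
denominator = 2 * 8 = 16
card(S) = 3000000 / 16 = 187500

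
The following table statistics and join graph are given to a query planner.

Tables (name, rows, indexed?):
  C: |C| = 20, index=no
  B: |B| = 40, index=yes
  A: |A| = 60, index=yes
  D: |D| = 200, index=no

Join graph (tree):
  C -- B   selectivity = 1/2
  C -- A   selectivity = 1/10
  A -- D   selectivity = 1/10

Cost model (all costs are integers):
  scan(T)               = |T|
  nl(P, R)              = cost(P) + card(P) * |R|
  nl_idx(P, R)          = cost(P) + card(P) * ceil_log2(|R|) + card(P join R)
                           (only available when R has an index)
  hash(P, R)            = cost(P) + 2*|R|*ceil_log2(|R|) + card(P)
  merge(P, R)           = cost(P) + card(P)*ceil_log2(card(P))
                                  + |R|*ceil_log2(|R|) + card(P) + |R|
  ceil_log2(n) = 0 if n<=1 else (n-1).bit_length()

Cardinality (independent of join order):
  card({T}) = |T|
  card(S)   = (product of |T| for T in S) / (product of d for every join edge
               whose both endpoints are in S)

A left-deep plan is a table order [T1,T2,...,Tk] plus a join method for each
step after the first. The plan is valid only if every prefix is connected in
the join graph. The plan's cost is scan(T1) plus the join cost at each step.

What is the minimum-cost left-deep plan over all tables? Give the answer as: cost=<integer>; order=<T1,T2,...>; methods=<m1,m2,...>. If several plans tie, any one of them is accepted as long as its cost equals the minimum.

cost=5400; order=D,A,C,B; methods=hash,hash,hash

Selinger DP (subsets sized 1..n):
  {C}: scan cost=20, card=20
  {B}: scan cost=40, card=40
  {A}: scan cost=60, card=60
  {D}: scan cost=200, card=200
  {BC}: card=400; try (C,hash)→280, (B,merge)→420, (C,merge)→440, (B,hash)→520, (B,nl_idx)→540, (B,nl)→820 …(+1); best=280 via (C,hash)
  {AC}: card=120; try (A,nl_idx)→260, (C,hash)→320, (A,merge)→560, (C,merge)→600, (A,hash)→760, (A,nl)→1220 …(+1); best=260 via (A,nl_idx)
  {AD}: card=1200; try (A,hash)→1120, (D,merge)→2280, (A,merge)→2420, (A,nl_idx)→2600, (D,hash)→3320, (D,nl)→12060 …(+1); best=1120 via (A,hash)
  {ABC}: card=2400; try (B,hash)→860, (A,hash)→1400, (B,merge)→1500, (B,nl_idx)→3380, (A,merge)→4700, (B,nl)→5060 …(+2); best=860 via (B,hash)
  {ACD}: card=2400; try (C,hash)→2520, (D,merge)→3020, (D,hash)→3580, (C,merge)→15640, (D,nl)→24260, (C,nl)→25120; best=2520 via (C,hash)
  {ABCD}: card=48000; try (B,hash)→5400, (D,hash)→6460, (D,merge)→33860, (B,merge)→34000, (B,nl_idx)→64920, (B,nl)→98520 …(+1); best=5400 via (B,hash)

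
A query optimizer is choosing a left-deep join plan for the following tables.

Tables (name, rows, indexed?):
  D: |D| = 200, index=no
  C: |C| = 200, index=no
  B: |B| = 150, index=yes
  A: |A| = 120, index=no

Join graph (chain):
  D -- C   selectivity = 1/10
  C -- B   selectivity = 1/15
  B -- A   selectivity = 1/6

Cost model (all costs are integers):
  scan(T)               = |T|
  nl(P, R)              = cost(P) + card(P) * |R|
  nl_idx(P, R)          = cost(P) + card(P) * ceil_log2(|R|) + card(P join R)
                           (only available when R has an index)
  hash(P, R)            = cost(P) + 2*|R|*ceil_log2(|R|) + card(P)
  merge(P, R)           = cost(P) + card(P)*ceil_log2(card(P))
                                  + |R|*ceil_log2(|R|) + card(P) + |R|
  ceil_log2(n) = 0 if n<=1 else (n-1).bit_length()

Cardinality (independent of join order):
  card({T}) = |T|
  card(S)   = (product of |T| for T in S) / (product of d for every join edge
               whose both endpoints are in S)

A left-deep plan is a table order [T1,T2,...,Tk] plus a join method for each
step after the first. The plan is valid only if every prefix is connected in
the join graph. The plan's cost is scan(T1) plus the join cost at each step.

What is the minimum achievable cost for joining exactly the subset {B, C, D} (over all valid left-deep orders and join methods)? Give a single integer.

Selinger DP over subsets of {B,C,D}:
  {D}: scan cost=200, card=200
  {C}: scan cost=200, card=200
  {B}: scan cost=150, card=150
  {CD}: card=4000; try (D,hash)→3600, (C,hash)→3600, (D,merge)→3800, (C,merge)→3800, (D,nl)→40200, (C,nl)→40200; best=3600 via (D,hash)
  {BC}: card=2000; try (B,hash)→2800, (C,merge)→3300, (B,merge)→3350, (C,hash)→3500, (B,nl_idx)→3800, (C,nl)→30150 …(+1); best=2800 via (B,hash)
  {BCD}: card=40000; try (D,hash)→8000, (B,hash)→10000, (D,merge)→28600, (B,merge)→56950, (B,nl_idx)→75600, (D,nl)→402800 …(+1); best=8000 via (D,hash)

8000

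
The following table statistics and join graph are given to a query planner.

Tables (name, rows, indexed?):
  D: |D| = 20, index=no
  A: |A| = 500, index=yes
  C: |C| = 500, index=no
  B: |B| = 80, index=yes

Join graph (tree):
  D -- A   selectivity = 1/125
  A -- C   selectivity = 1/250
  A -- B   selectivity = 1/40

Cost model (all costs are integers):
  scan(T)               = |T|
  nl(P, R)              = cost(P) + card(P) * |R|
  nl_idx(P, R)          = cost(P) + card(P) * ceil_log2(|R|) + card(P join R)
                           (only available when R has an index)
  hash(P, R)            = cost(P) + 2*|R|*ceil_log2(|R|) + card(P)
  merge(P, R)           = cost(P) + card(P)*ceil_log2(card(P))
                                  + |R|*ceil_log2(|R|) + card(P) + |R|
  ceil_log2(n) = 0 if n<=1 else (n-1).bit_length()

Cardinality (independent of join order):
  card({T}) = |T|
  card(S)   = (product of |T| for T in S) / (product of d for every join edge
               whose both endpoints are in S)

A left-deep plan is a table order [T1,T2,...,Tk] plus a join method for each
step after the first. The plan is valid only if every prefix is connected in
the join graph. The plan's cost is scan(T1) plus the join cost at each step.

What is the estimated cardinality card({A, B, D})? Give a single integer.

160

Tables in S: A(500), B(80), D(20)
Edges inside S: D-A(d=125), A-B(d=40)
numerator = 500 * 80 * 20 = 800000
denominator = 125 * 40 = 5000
card(S) = 800000 / 5000 = 160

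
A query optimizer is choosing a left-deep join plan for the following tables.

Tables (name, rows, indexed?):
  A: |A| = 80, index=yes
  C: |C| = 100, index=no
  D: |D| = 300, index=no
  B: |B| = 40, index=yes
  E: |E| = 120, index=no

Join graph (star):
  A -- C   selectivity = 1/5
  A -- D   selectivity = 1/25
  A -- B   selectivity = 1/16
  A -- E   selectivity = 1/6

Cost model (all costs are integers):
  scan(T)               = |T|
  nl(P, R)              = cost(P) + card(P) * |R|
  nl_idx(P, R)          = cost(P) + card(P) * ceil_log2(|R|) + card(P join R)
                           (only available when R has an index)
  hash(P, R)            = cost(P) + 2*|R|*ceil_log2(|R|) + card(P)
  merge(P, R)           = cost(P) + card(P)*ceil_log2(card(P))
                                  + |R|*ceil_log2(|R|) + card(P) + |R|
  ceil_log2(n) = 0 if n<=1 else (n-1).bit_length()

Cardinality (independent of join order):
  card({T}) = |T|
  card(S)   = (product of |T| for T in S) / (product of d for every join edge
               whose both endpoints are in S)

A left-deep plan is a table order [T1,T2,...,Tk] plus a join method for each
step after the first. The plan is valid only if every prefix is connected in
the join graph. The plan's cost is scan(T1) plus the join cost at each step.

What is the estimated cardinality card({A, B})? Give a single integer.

200

Tables in S: A(80), B(40)
Edges inside S: A-B(d=16)
numerator = 80 * 40 = 3200
denominator = 16 = 16
card(S) = 3200 / 16 = 200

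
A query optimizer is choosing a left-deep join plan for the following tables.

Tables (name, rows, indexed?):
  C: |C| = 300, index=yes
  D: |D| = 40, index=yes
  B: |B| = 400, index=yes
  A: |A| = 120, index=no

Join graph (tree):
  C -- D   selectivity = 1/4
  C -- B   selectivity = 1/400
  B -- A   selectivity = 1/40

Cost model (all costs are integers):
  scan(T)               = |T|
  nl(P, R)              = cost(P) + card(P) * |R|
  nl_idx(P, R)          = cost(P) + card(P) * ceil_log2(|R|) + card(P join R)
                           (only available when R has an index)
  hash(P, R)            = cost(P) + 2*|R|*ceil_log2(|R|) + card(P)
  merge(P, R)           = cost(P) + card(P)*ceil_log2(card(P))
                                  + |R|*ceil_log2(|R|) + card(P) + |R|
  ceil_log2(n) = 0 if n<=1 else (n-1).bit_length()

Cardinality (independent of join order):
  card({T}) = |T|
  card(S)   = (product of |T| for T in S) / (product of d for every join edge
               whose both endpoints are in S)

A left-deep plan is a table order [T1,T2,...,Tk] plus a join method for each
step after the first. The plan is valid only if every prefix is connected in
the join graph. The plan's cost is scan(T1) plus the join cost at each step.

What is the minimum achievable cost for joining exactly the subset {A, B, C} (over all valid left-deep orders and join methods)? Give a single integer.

5280

Selinger DP over subsets of {A,B,C}:
  {C}: scan cost=300, card=300
  {B}: scan cost=400, card=400
  {A}: scan cost=120, card=120
  {BC}: card=300; try (B,nl_idx)→3300, (C,nl_idx)→4300, (C,hash)→6200, (B,merge)→7300, (C,merge)→7400, (B,hash)→7800 …(+2); best=3300 via (B,nl_idx)
  {AB}: card=1200; try (B,nl_idx)→2400, (A,hash)→2480, (B,merge)→5080, (A,merge)→5360, (B,hash)→7440, (B,nl)→48120 …(+1); best=2400 via (B,nl_idx)
  {ABC}: card=900; try (A,hash)→5280, (A,merge)→7260, (C,hash)→9000, (C,nl_idx)→14100, (C,merge)→19800, (A,nl)→39300 …(+1); best=5280 via (A,hash)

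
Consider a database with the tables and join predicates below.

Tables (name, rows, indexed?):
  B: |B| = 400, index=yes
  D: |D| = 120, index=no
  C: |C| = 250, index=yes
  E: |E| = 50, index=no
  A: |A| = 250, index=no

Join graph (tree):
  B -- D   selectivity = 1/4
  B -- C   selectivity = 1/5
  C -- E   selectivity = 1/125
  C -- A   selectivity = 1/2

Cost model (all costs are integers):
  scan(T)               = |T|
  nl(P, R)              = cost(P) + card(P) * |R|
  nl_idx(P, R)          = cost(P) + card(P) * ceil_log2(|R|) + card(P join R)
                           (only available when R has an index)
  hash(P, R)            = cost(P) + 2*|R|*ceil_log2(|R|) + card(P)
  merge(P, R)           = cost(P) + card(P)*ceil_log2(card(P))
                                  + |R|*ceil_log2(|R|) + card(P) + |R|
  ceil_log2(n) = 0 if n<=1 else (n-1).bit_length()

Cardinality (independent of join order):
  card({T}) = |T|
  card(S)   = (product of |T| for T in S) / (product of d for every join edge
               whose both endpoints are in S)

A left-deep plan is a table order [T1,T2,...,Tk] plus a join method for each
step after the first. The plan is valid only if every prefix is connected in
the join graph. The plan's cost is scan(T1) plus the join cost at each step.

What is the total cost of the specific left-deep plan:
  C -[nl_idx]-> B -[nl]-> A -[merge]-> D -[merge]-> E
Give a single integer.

2162523810

step 1: scan C: cost=250, card=250
step 2: join B via nl_idx
    card(P join B) = 250*400/(5) = 20000
    cost = 250 + 250*9 + 20000 = 22500
step 3: join A via nl
    card(P join A) = 20000*250/(2) = 2500000
    cost = 22500 + 20000*250 = 5022500
step 4: join D via merge
    card(P join D) = 2500000*120/(4) = 75000000
    cost = 5022500 + 2500000*22 + 120*7 + 2500000 + 120 = 62523460
step 5: join E via merge
    card(P join E) = 75000000*50/(125) = 30000000
    cost = 62523460 + 75000000*27 + 50*6 + 75000000 + 50 = 2162523810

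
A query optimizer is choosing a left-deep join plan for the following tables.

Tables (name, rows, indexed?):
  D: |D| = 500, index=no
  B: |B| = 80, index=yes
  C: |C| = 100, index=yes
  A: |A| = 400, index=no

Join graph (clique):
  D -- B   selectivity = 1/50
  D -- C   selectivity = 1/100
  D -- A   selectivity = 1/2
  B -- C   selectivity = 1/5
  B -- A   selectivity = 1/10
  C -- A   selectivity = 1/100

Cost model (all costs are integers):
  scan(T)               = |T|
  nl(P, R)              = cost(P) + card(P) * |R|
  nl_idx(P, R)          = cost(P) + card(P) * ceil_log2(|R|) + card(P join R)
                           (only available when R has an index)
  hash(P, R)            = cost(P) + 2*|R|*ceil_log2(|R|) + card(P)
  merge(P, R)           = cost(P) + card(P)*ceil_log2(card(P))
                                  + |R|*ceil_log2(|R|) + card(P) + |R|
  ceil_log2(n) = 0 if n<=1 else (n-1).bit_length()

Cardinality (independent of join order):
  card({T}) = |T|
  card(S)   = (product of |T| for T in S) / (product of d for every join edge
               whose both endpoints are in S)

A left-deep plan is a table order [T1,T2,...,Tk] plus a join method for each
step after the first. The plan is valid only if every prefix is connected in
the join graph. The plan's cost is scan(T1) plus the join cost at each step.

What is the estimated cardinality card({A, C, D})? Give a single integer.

Tables in S: A(400), C(100), D(500)
Edges inside S: D-C(d=100), D-A(d=2), C-A(d=100)
numerator = 400 * 100 * 500 = 20000000
denominator = 100 * 2 * 100 = 20000
card(S) = 20000000 / 20000 = 1000

1000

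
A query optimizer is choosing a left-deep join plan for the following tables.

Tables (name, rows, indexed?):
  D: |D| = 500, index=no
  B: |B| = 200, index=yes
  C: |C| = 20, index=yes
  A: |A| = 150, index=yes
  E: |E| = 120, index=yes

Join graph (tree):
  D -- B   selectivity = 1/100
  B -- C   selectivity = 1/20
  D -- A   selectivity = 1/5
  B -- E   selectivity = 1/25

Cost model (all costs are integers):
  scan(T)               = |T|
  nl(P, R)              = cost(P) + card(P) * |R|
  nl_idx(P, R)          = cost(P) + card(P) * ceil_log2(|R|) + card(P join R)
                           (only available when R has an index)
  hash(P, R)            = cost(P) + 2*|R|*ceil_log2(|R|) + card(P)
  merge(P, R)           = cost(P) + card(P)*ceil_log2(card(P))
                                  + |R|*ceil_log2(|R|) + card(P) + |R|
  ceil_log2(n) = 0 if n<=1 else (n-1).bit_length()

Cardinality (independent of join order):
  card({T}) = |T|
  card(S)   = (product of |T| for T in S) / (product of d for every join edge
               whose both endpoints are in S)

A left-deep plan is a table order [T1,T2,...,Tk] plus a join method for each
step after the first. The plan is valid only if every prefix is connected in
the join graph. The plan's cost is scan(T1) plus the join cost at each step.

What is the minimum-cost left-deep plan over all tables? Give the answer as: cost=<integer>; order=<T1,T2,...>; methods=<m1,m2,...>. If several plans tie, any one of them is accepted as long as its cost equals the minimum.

Selinger DP (subsets sized 1..n):
  {D}: scan cost=500, card=500
  {B}: scan cost=200, card=200
  {C}: scan cost=20, card=20
  {A}: scan cost=150, card=150
  {E}: scan cost=120, card=120
  {BD}: card=1000; try (B,hash)→4200, (B,nl_idx)→5500, (D,merge)→7000, (B,merge)→7300, (D,hash)→9400, (D,nl)→100200 …(+1); best=4200 via (B,hash)
  {AD}: card=15000; try (A,hash)→3400, (D,merge)→6500, (A,merge)→6850, (D,hash)→9300, (A,nl_idx)→19500, (D,nl)→75150 …(+1); best=3400 via (A,hash)
  {BC}: card=200; try (B,nl_idx)→380, (C,hash)→600, (C,nl_idx)→1400, (B,merge)→1940, (C,merge)→2120, (B,hash)→3240 …(+2); best=380 via (B,nl_idx)
  {BE}: card=960; try (B,nl_idx)→2040, (E,hash)→2080, (E,nl_idx)→2560, (B,merge)→2880, (E,merge)→2960, (B,hash)→3440 …(+2); best=2040 via (B,nl_idx)
  {BCD}: card=1000; try (C,hash)→5400, (D,merge)→7180, (D,hash)→9580, (C,nl_idx)→10200, (C,merge)→15320, (C,nl)→24200 …(+1); best=5400 via (C,hash)
  {ABD}: card=30000; try (A,hash)→7600, (A,merge)→16550, (B,hash)→21600, (A,nl_idx)→42200, (B,nl_idx)→153400, (A,nl)→154200 …(+2); best=7600 via (A,hash)
  {BDE}: card=4800; try (E,hash)→6880, (D,hash)→12000, (E,nl_idx)→16000, (E,merge)→16160, (D,merge)→17600, (E,nl)→124200 …(+1); best=6880 via (E,hash)
  {BCE}: card=960; try (E,hash)→2260, (E,nl_idx)→2740, (E,merge)→3140, (C,hash)→3200, (C,nl_idx)→7800, (C,merge)→12720 …(+2); best=2260 via (E,hash)
  {ABCD}: card=30000; try (A,hash)→8800, (A,merge)→17750, (C,hash)→37800, (A,nl_idx)→43400, (A,nl)→155400, (C,nl_idx)→187600 …(+2); best=8800 via (A,hash)
  {BCDE}: card=4800; try (E,hash)→8080, (C,hash)→11880, (D,hash)→12220, (E,nl_idx)→17200, (E,merge)→17360, (D,merge)→17820 …(+5); best=8080 via (E,hash)
  {ABDE}: card=144000; try (A,hash)→14080, (E,hash)→39280, (A,merge)→75430, (A,nl_idx)→189280, (E,nl_idx)→361600, (E,merge)→488560 …(+2); best=14080 via (A,hash)
  {ABCDE}: card=144000; try (A,hash)→15280, (E,hash)→40480, (A,merge)→76630, (C,hash)→158280, (A,nl_idx)→190480, (E,nl_idx)→362800 …(+6); best=15280 via (A,hash)

cost=15280; order=D,B,C,E,A; methods=hash,hash,hash,hash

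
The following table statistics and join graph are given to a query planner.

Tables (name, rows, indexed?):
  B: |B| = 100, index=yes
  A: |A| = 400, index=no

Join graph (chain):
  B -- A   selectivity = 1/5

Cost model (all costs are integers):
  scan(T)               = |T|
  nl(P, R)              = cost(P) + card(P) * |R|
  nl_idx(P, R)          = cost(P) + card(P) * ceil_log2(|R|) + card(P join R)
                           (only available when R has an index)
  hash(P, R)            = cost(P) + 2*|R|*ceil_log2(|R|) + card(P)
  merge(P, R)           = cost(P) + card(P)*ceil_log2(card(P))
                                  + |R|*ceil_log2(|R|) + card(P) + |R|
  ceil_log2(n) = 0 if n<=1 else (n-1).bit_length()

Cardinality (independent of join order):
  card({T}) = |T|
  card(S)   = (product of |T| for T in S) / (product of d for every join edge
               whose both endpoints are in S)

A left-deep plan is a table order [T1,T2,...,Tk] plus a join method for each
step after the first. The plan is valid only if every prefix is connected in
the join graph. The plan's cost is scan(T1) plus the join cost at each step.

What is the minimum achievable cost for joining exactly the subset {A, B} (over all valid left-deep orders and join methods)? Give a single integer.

Selinger DP over subsets of {A,B}:
  {B}: scan cost=100, card=100
  {A}: scan cost=400, card=400
  {AB}: card=8000; try (B,hash)→2200, (A,merge)→4900, (B,merge)→5200, (A,hash)→7400, (B,nl_idx)→11200, (A,nl)→40100 …(+1); best=2200 via (B,hash)

2200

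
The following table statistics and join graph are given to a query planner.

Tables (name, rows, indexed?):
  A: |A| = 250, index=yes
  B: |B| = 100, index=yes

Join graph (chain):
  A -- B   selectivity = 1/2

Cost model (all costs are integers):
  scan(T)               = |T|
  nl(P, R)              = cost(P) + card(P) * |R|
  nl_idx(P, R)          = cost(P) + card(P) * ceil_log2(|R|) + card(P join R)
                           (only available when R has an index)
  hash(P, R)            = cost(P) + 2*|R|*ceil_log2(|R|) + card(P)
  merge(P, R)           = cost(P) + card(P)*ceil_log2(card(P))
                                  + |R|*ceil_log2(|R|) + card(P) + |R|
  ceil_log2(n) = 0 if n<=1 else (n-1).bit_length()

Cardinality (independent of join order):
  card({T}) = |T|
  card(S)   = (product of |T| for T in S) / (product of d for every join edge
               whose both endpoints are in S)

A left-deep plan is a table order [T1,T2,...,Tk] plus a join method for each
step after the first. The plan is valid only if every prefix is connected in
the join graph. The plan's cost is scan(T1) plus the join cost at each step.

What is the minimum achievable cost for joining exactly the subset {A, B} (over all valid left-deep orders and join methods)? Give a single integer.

Selinger DP over subsets of {A,B}:
  {A}: scan cost=250, card=250
  {B}: scan cost=100, card=100
  {AB}: card=12500; try (B,hash)→1900, (A,merge)→3150, (B,merge)→3300, (A,hash)→4200, (A,nl_idx)→13400, (B,nl_idx)→14500 …(+2); best=1900 via (B,hash)

1900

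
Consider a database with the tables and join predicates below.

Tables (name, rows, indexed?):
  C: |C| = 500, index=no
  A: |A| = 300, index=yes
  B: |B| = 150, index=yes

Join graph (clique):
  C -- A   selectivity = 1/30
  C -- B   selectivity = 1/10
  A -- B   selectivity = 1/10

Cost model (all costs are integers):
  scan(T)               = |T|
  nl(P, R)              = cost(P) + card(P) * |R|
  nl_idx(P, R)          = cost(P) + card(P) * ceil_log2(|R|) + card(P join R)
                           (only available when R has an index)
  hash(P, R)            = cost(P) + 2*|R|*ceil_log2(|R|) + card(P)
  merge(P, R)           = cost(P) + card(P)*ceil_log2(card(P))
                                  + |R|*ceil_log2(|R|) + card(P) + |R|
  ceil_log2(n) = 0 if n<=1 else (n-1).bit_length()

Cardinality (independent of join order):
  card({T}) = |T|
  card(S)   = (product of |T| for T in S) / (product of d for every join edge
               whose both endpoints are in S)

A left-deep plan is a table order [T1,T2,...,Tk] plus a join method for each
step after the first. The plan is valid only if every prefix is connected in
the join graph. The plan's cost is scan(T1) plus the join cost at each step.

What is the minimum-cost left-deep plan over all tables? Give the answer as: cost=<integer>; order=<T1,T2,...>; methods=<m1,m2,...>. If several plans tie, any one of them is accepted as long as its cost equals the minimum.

cost=13800; order=C,A,B; methods=hash,hash

Selinger DP (subsets sized 1..n):
  {C}: scan cost=500, card=500
  {A}: scan cost=300, card=300
  {B}: scan cost=150, card=150
  {AC}: card=5000; try (A,hash)→6400, (C,merge)→8300, (A,merge)→8500, (C,hash)→9600, (A,nl_idx)→10000, (C,nl)→150300 …(+1); best=6400 via (A,hash)
  {BC}: card=7500; try (B,hash)→3400, (C,merge)→6500, (B,merge)→6850, (C,hash)→9300, (B,nl_idx)→12000, (C,nl)→75150 …(+1); best=3400 via (B,hash)
  {AB}: card=4500; try (B,hash)→3000, (A,merge)→4500, (B,merge)→4650, (A,hash)→5700, (A,nl_idx)→6000, (B,nl_idx)→7200 …(+2); best=3000 via (B,hash)
  {ABC}: card=7500; try (B,hash)→13800, (A,hash)→16300, (C,hash)→16500, (B,nl_idx)→53900, (C,merge)→71000, (B,merge)→77750 …(+5); best=13800 via (B,hash)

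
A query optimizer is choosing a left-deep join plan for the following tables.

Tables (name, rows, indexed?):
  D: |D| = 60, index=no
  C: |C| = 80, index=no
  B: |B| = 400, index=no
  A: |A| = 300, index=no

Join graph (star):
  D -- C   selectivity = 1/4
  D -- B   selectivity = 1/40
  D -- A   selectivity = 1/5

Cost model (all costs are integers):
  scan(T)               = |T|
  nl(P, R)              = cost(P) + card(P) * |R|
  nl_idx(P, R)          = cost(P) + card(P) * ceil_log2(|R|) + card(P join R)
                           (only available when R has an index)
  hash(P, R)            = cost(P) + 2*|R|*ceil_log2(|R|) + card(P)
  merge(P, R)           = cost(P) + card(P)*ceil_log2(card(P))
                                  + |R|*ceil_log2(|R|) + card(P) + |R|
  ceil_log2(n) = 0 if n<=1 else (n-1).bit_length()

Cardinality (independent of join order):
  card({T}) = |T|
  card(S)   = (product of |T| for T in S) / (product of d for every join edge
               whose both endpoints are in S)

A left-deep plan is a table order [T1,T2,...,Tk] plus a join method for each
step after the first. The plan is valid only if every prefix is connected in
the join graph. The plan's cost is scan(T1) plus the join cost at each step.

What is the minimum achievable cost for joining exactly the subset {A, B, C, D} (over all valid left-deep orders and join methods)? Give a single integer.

20640

Selinger DP over subsets of {A,B,C,D}:
  {D}: scan cost=60, card=60
  {C}: scan cost=80, card=80
  {B}: scan cost=400, card=400
  {A}: scan cost=300, card=300
  {CD}: card=1200; try (D,hash)→880, (C,merge)→1120, (D,merge)→1140, (C,hash)→1240, (C,nl)→4860, (D,nl)→4880; best=880 via (D,hash)
  {BD}: card=600; try (D,hash)→1520, (B,merge)→4480, (D,merge)→4820, (B,hash)→7320, (B,nl)→24060, (D,nl)→24400; best=1520 via (D,hash)
  {AD}: card=3600; try (D,hash)→1320, (A,merge)→3480, (D,merge)→3720, (A,hash)→5520, (A,nl)→18060, (D,nl)→18300; best=1320 via (D,hash)
  {BCD}: card=12000; try (C,hash)→3240, (C,merge)→8760, (B,hash)→9280, (B,merge)→19280, (C,nl)→49520, (B,nl)→480880; best=3240 via (C,hash)
  {ACD}: card=72000; try (C,hash)→6040, (A,hash)→7480, (A,merge)→18280, (C,merge)→48760, (C,nl)→289320, (A,nl)→360880; best=6040 via (C,hash)
  {ABD}: card=36000; try (A,hash)→7520, (A,merge)→11120, (B,hash)→12120, (B,merge)→52120, (A,nl)→181520, (B,nl)→1441320; best=7520 via (A,hash)
  {ABCD}: card=720000; try (A,hash)→20640, (C,hash)→44640, (B,hash)→85240, (A,merge)→186240, (C,merge)→620160, (B,merge)→1306040 …(+3); best=20640 via (A,hash)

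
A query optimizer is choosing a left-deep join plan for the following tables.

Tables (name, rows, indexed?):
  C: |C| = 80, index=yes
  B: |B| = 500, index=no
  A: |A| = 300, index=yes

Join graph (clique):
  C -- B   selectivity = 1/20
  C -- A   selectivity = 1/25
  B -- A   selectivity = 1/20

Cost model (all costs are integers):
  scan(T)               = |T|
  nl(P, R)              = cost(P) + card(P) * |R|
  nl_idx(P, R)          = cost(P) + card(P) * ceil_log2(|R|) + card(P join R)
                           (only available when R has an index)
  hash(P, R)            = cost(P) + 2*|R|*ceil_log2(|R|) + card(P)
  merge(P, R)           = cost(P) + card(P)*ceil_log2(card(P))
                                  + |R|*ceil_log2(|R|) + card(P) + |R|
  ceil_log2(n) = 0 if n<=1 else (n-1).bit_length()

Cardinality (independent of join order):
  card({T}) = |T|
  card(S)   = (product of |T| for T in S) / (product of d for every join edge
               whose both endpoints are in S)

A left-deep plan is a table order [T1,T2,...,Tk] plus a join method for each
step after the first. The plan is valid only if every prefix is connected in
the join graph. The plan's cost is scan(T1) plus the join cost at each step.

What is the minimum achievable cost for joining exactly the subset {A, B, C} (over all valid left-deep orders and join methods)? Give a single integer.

Selinger DP over subsets of {A,B,C}:
  {C}: scan cost=80, card=80
  {B}: scan cost=500, card=500
  {A}: scan cost=300, card=300
  {BC}: card=2000; try (C,hash)→2120, (B,merge)→5720, (C,nl_idx)→6000, (C,merge)→6140, (B,hash)→9160, (B,nl)→40080 …(+1); best=2120 via (C,hash)
  {AC}: card=960; try (C,hash)→1720, (A,nl_idx)→1760, (C,nl_idx)→3360, (A,merge)→3720, (C,merge)→3940, (A,hash)→5560 …(+2); best=1720 via (C,hash)
  {AB}: card=7500; try (A,hash)→6400, (B,merge)→8300, (A,merge)→8500, (B,hash)→9600, (A,nl_idx)→12500, (B,nl)→150300 …(+1); best=6400 via (A,hash)
  {ABC}: card=1200; try (A,hash)→9520, (B,hash)→11680, (C,hash)→15020, (B,merge)→17280, (A,nl_idx)→21320, (A,merge)→29120 …(+5); best=9520 via (A,hash)

9520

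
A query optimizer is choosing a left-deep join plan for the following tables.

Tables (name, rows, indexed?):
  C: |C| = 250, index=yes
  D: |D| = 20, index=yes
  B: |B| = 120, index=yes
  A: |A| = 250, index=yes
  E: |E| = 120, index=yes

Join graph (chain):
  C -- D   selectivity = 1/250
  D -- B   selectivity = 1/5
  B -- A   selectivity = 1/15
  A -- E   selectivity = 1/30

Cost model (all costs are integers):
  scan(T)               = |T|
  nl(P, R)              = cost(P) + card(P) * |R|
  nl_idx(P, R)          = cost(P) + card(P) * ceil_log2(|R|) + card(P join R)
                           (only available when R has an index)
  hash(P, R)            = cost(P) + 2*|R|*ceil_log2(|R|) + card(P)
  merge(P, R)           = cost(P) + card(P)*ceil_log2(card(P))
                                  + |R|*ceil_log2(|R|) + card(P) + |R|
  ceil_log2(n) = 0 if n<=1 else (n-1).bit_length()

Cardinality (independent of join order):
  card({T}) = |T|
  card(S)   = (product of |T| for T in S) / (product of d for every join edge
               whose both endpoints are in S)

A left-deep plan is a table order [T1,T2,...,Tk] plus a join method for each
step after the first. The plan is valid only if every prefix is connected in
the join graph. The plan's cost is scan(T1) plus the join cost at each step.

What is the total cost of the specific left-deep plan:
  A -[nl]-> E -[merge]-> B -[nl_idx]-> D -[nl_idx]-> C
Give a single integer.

402210

step 1: scan A: cost=250, card=250
step 2: join E via nl
    card(P join E) = 250*120/(30) = 1000
    cost = 250 + 250*120 = 30250
step 3: join B via merge
    card(P join B) = 1000*120/(15) = 8000
    cost = 30250 + 1000*10 + 120*7 + 1000 + 120 = 42210
step 4: join D via nl_idx
    card(P join D) = 8000*20/(5) = 32000
    cost = 42210 + 8000*5 + 32000 = 114210
step 5: join C via nl_idx
    card(P join C) = 32000*250/(250) = 32000
    cost = 114210 + 32000*8 + 32000 = 402210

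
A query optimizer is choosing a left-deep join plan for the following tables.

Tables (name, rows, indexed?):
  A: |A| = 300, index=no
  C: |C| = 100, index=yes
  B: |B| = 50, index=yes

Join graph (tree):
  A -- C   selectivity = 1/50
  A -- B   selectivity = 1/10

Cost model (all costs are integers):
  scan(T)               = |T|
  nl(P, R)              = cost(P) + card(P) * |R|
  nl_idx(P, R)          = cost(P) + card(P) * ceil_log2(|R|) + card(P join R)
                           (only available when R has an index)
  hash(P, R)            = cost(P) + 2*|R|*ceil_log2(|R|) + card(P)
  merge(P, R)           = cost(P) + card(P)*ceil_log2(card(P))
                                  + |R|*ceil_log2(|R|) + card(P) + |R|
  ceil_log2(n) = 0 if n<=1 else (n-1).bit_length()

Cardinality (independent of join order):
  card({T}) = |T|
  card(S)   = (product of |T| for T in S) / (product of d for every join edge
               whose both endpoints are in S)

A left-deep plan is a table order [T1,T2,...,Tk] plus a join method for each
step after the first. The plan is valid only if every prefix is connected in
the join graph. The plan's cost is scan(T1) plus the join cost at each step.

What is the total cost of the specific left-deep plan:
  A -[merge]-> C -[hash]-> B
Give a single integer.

step 1: scan A: cost=300, card=300
step 2: join C via merge
    card(P join C) = 300*100/(50) = 600
    cost = 300 + 300*9 + 100*7 + 300 + 100 = 4100
step 3: join B via hash
    card(P join B) = 600*50/(10) = 3000
    cost = 4100 + 2*50*6 + 600 = 5300

5300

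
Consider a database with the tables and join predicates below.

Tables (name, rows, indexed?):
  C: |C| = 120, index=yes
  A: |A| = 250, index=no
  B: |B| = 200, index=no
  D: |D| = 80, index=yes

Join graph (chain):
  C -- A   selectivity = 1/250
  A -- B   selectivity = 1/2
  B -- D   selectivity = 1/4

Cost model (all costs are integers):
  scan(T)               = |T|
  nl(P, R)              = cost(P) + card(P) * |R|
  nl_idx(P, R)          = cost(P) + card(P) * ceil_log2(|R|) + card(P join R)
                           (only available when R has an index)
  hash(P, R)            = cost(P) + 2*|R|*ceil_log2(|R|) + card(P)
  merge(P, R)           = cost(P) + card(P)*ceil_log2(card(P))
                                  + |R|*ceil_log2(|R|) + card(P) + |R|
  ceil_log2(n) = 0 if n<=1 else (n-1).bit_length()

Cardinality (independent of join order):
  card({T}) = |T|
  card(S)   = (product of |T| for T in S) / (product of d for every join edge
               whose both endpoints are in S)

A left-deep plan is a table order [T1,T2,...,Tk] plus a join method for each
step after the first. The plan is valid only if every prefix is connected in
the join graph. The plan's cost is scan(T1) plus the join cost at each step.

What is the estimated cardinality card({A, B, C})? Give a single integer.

12000

Tables in S: A(250), B(200), C(120)
Edges inside S: C-A(d=250), A-B(d=2)
numerator = 250 * 200 * 120 = 6000000
denominator = 250 * 2 = 500
card(S) = 6000000 / 500 = 12000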